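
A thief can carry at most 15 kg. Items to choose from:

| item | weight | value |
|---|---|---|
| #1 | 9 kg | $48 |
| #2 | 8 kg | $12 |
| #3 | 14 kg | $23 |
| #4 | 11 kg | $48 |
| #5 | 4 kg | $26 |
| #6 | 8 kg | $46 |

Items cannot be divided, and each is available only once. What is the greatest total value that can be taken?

Check high-value combinations within 15 kg:
- #1+#5: weight 9+4=13, value 48+26=74
- #4+#5: weight 11+4=15, value 48+26=74
- #5+#6: weight 4+8=12, value 26+46=72
- #1: weight 9, value 48
- #4: weight 11, value 48
Best: $74.

$74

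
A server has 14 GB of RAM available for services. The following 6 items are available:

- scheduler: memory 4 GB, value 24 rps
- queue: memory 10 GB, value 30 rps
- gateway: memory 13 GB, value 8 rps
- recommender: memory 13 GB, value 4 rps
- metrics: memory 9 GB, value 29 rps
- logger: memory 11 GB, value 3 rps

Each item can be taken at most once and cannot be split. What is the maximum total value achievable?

54 rps

Check high-value combinations within 14 GB:
- scheduler+queue: memory 4+10=14, value 24+30=54
- scheduler+metrics: memory 4+9=13, value 24+29=53
- queue: memory 10, value 30
- metrics: memory 9, value 29
Best: 54 rps.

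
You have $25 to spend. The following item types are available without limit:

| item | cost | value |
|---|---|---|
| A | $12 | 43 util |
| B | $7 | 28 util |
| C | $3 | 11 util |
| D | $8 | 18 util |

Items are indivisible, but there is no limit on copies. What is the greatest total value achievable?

95 util

Best value-per-unit is B at 28/7; filling with it alone gives 3×28 = 84.
Optimal mix: 3×B + 1×C → cost 24, value 95.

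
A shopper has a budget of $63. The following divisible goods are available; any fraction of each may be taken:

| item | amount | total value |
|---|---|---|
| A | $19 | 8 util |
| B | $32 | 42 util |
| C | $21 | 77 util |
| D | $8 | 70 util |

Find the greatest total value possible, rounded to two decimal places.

Take in order of value per unit:
- D (70/8 per unit): all 8 → value 70, running total 70.00
- C (77/21 per unit): all 21 → value 77, running total 147.00
- B (42/32 per unit): all 32 → value 42, running total 189.00
- A (8/19 per unit): 2 of 19 → value 2×8/19 = 0.8421, running total 189.84
Total 189.84.

189.84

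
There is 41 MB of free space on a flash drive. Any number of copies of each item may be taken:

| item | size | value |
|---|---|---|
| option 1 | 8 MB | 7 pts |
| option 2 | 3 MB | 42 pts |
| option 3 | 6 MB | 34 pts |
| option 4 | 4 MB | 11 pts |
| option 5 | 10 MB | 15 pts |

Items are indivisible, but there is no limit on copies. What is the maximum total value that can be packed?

546 pts

Best value-per-unit is option 2 at 42/3, and filling with it alone uses size 13×3=39. No mix of the others beats 13×42 = 546.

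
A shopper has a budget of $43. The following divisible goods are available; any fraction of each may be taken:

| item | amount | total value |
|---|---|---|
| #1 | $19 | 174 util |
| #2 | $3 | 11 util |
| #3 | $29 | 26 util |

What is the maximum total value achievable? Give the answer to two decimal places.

Take in order of value per unit:
- #1 (174/19 per unit): all 19 → value 174, running total 174.00
- #2 (11/3 per unit): all 3 → value 11, running total 185.00
- #3 (26/29 per unit): 21 of 29 → value 21×26/29 = 18.8276, running total 203.83
Total 203.83.

203.83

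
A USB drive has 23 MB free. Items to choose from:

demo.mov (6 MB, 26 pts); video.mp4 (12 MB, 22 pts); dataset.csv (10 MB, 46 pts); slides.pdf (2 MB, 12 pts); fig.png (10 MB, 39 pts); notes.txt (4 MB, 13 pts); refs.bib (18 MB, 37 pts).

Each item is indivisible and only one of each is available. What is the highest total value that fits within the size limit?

97 pts

Check high-value combinations within 23 MB:
- dataset.csv+slides.pdf+fig.png: size 10+2+10=22, value 46+12+39=97
- demo.mov+dataset.csv+slides.pdf+notes.txt: size 6+10+2+4=22, value 26+46+12+13=97
- demo.mov+slides.pdf+fig.png+notes.txt: size 6+2+10+4=22, value 26+12+39+13=90
- dataset.csv+fig.png: size 10+10=20, value 46+39=85
- demo.mov+dataset.csv+notes.txt: size 6+10+4=20, value 26+46+13=85
Best: 97 pts.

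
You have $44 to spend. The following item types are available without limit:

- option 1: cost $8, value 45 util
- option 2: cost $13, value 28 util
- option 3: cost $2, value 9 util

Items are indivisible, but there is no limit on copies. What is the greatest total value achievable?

243 util

Best value-per-unit is option 1 at 45/8; filling with it alone gives 5×45 = 225.
Optimal mix: 5×option 1 + 2×option 3 → cost 44, value 243.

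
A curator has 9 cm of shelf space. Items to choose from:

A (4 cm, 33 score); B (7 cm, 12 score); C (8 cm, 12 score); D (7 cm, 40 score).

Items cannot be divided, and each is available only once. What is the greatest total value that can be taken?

40 score

Check high-value combinations within 9 cm:
- D: length 7, value 40
- A: length 4, value 33
- B: length 7, value 12
- C: length 8, value 12
Best: 40 score.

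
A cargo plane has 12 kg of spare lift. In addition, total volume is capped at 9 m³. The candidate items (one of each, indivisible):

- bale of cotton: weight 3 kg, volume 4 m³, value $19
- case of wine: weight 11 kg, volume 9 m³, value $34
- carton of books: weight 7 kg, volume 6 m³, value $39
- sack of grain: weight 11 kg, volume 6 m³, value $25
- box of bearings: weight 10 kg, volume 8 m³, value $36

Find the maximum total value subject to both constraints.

$39

Feasible sets respecting both limits:
- carton of books: weight 7, volume 6, value 39
- box of bearings: weight 10, volume 8, value 36
- case of wine: weight 11, volume 9, value 34
- sack of grain: weight 11, volume 6, value 25
Best: $39.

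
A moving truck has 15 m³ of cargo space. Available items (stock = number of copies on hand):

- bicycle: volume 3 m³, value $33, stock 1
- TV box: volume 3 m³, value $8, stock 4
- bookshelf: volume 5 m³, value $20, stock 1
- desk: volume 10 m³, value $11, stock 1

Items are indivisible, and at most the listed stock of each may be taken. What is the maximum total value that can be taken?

Top feasible selections:
- 1×bicycle + 2×TV box + 1×bookshelf: volume 14, value 69
- 1×bicycle + 4×TV box: volume 15, value 65
- 1×bicycle + 1×TV box + 1×bookshelf: volume 11, value 61
Best: $69.

$69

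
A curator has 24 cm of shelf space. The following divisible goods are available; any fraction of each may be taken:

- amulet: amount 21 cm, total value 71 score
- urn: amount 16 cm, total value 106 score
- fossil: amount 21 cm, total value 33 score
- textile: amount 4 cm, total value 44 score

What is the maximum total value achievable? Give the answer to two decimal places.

Take in order of value per unit:
- textile (44/4 per unit): all 4 → value 44, running total 44.00
- urn (106/16 per unit): all 16 → value 106, running total 150.00
- amulet (71/21 per unit): 4 of 21 → value 4×71/21 = 13.5238, running total 163.52
Total 163.52.

163.52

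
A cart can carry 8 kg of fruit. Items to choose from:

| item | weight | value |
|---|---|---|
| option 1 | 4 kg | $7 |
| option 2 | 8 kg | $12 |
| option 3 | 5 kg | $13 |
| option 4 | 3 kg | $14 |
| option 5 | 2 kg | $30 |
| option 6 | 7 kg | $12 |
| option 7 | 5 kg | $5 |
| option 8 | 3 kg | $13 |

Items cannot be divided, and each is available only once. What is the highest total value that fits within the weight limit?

This is a 0/1 knapsack; check combinations near the capacity.
- option 4+option 5+option 8: weight 3+2+3=8, value 14+30+13=57
- option 4+option 5: weight 3+2=5, value 14+30=44
- option 5+option 8: weight 2+3=5, value 30+13=43
- option 3+option 5: weight 5+2=7, value 13+30=43
- option 1+option 5: weight 4+2=6, value 7+30=37
Best: $57.

$57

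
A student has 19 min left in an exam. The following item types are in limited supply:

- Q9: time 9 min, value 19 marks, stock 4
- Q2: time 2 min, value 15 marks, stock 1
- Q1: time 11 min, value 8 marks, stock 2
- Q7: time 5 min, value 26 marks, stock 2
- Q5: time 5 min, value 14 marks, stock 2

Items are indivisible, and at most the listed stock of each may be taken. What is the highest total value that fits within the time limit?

Top feasible selections:
- 1×Q2 + 2×Q7 + 1×Q5: time 17, value 81
- 1×Q9 + 2×Q7: time 19, value 71
Best: 81 marks.

81 marks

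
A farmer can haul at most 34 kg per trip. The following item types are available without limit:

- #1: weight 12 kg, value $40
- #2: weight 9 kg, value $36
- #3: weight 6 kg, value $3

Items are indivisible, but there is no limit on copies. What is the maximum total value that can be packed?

$116

Best value-per-unit is #2 at 36/9; filling with it alone gives 3×36 = 108.
Optimal mix: 2×#1 + 1×#2 → weight 33, value 116.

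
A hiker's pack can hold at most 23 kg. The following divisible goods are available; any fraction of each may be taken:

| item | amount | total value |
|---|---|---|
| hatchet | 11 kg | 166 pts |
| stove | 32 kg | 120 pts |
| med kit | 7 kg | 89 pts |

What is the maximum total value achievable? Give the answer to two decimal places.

273.75

Take in order of value per unit:
- hatchet (166/11 per unit): all 11 → value 166, running total 166.00
- med kit (89/7 per unit): all 7 → value 89, running total 255.00
- stove (120/32 per unit): 5 of 32 → value 5×120/32 = 18.7500, running total 273.75
Total 273.75.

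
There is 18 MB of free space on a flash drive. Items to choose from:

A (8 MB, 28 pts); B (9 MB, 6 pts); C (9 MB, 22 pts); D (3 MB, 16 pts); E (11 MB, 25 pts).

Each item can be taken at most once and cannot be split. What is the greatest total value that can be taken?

Check high-value combinations within 18 MB:
- A+C: size 8+9=17, value 28+22=50
- A+D: size 8+3=11, value 28+16=44
- D+E: size 3+11=14, value 16+25=41
Best: 50 pts.

50 pts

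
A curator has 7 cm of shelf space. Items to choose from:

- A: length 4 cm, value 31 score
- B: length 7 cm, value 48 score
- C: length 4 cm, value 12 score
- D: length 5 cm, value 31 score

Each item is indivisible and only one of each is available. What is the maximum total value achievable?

48 score

This is a 0/1 knapsack; check combinations near the capacity.
- B: length 7, value 48
- A: length 4, value 31
- D: length 5, value 31
- C: length 4, value 12
Best: 48 score.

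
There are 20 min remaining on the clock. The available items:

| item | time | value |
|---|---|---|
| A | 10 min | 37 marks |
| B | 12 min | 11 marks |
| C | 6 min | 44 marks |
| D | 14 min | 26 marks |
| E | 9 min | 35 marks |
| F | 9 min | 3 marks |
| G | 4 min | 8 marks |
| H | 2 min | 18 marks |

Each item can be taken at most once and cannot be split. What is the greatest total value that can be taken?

Check high-value combinations within 20 min:
- A+C+H: time 10+6+2=18, value 37+44+18=99
- C+E+H: time 6+9+2=17, value 44+35+18=97
- A+C+G: time 10+6+4=20, value 37+44+8=89
- C+E+G: time 6+9+4=19, value 44+35+8=87
- A+C: time 10+6=16, value 37+44=81
Best: 99 marks.

99 marks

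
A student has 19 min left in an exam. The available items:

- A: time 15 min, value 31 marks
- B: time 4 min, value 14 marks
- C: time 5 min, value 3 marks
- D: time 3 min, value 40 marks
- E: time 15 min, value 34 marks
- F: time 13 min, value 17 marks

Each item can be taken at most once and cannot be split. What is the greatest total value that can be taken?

This is a 0/1 knapsack; check combinations near the capacity.
- D+E: time 3+15=18, value 40+34=74
- A+D: time 15+3=18, value 31+40=71
- B+C+D: time 4+5+3=12, value 14+3+40=57
- D+F: time 3+13=16, value 40+17=57
- B+D: time 4+3=7, value 14+40=54
Best: 74 marks.

74 marks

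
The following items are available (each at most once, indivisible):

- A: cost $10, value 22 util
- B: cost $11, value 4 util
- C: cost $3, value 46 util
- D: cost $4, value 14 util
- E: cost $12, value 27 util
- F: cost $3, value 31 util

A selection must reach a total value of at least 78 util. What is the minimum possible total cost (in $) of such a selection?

10

Subsets with value ≥ 78, sorted by total cost:
- C+D+F: cost 10, value 91
- A+C+F: cost 16, value 99
Minimum cost: 10 $.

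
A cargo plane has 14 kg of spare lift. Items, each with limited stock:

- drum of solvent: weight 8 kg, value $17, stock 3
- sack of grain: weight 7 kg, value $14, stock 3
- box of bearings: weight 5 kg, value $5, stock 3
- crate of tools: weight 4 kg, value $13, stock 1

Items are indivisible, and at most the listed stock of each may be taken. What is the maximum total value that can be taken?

Best selections within weight 14 and stock limits:
- 1×drum of solvent + 1×crate of tools: weight 12, value 30
- 2×sack of grain: weight 14, value 28
- 1×sack of grain + 1×crate of tools: weight 11, value 27
Best: $30.

$30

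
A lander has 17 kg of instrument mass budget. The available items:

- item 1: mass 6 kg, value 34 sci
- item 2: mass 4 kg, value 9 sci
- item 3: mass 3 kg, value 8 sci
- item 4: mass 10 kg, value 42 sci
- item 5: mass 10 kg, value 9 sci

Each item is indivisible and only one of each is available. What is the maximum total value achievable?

Check high-value combinations within 17 kg:
- item 1+item 4: mass 6+10=16, value 34+42=76
- item 2+item 3+item 4: mass 4+3+10=17, value 9+8+42=59
- item 1+item 2+item 3: mass 6+4+3=13, value 34+9+8=51
Best: 76 sci.

76 sci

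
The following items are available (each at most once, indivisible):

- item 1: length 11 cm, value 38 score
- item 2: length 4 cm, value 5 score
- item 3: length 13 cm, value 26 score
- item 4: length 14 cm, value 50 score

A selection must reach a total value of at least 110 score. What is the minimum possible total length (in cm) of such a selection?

38

Subsets with value ≥ 110, sorted by total length:
- item 1+item 3+item 4: length 38, value 114
- item 1+item 2+item 3+item 4: length 42, value 119
Minimum length: 38 cm.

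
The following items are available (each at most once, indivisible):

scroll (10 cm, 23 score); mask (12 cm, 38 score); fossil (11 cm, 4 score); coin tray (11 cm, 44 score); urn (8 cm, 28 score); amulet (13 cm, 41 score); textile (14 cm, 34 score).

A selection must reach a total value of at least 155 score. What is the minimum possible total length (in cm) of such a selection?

Subsets with value ≥ 155, sorted by total length:
- mask+coin tray+amulet+textile: length 50, value 157
- scroll+mask+coin tray+urn+amulet: length 54, value 174
- scroll+mask+coin tray+urn+textile: length 55, value 167
Minimum length: 50 cm.

50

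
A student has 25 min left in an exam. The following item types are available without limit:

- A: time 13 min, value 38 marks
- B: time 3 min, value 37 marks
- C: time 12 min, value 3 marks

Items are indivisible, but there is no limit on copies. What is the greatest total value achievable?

296 marks

Best value-per-unit is B at 37/3, and filling with it alone uses time 8×3=24. No mix of the others beats 8×37 = 296.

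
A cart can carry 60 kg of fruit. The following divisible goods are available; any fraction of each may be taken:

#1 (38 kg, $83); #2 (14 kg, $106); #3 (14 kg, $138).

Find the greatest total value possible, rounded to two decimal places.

Take in order of value per unit:
- #3 (138/14 per unit): all 14 → value 138, running total 138.00
- #2 (106/14 per unit): all 14 → value 106, running total 244.00
- #1 (83/38 per unit): 32 of 38 → value 32×83/38 = 69.8947, running total 313.89
Total 313.89.

313.89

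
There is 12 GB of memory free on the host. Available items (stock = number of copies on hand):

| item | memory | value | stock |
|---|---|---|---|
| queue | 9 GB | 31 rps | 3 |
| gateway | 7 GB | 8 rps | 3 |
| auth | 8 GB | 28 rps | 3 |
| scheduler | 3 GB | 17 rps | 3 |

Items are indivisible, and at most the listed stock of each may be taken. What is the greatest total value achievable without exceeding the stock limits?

51 rps

Best selections within memory 12 and stock limits:
- 3×scheduler: memory 9, value 51
- 1×queue + 1×scheduler: memory 12, value 48
Best: 51 rps.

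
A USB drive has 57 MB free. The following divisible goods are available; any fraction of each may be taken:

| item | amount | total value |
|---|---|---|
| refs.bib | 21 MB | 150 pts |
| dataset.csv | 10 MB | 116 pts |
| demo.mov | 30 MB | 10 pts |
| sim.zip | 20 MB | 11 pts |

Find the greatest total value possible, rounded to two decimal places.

Take in order of value per unit:
- dataset.csv (116/10 per unit): all 10 → value 116, running total 116.00
- refs.bib (150/21 per unit): all 21 → value 150, running total 266.00
- sim.zip (11/20 per unit): all 20 → value 11, running total 277.00
- demo.mov (10/30 per unit): 6 of 30 → value 6×10/30 = 2.0000, running total 279.00
Total 279.00.

279.00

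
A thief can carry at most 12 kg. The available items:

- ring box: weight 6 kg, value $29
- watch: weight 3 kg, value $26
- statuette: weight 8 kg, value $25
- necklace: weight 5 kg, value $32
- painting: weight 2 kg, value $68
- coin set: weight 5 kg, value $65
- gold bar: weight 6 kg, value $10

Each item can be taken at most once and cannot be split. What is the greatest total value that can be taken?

$165

Check high-value combinations within 12 kg:
- necklace+painting+coin set: weight 5+2+5=12, value 32+68+65=165
- watch+painting+coin set: weight 3+2+5=10, value 26+68+65=159
- painting+coin set: weight 2+5=7, value 68+65=133
- watch+necklace+painting: weight 3+5+2=10, value 26+32+68=126
Best: $165.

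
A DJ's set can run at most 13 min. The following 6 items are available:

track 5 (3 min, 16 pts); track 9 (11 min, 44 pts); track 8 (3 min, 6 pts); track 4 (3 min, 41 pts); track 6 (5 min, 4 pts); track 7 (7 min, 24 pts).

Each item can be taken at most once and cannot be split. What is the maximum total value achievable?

Check high-value combinations within 13 min:
- track 5+track 4+track 7: duration 3+3+7=13, value 16+41+24=81
- track 8+track 4+track 7: duration 3+3+7=13, value 6+41+24=71
- track 4+track 7: duration 3+7=10, value 41+24=65
- track 5+track 8+track 4: duration 3+3+3=9, value 16+6+41=63
- track 5+track 4+track 6: duration 3+3+5=11, value 16+41+4=61
Best: 81 pts.

81 pts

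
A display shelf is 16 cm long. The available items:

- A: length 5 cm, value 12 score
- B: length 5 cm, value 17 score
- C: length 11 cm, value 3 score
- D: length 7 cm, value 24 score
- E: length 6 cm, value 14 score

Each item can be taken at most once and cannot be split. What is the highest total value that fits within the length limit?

Check high-value combinations within 16 cm:
- A+B+E: length 5+5+6=16, value 12+17+14=43
- B+D: length 5+7=12, value 17+24=41
- D+E: length 7+6=13, value 24+14=38
- A+D: length 5+7=12, value 12+24=36
Best: 43 score.

43 score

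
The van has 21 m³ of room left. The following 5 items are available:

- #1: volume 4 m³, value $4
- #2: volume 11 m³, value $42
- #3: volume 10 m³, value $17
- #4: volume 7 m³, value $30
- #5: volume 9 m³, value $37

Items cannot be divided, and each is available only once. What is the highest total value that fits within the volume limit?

Check high-value combinations within 21 m³:
- #2+#5: volume 11+9=20, value 42+37=79
- #2+#4: volume 11+7=18, value 42+30=72
- #1+#4+#5: volume 4+7+9=20, value 4+30+37=71
- #4+#5: volume 7+9=16, value 30+37=67
Best: $79.

$79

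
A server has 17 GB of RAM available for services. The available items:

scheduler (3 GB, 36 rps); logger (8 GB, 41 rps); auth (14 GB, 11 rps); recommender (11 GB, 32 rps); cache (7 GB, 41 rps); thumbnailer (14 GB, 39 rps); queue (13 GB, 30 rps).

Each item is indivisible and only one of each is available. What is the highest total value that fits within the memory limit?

Check high-value combinations within 17 GB:
- logger+cache: memory 8+7=15, value 41+41=82
- scheduler+cache: memory 3+7=10, value 36+41=77
- scheduler+logger: memory 3+8=11, value 36+41=77
- scheduler+thumbnailer: memory 3+14=17, value 36+39=75
- scheduler+recommender: memory 3+11=14, value 36+32=68
Best: 82 rps.

82 rps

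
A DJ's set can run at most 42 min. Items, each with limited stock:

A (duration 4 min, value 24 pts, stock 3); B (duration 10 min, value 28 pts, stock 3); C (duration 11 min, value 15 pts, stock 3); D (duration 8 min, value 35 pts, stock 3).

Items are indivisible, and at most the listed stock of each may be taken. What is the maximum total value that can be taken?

181 pts

Best selections within duration 42 and stock limits:
- 2×A + 1×B + 3×D: duration 42, value 181
- 3×A + 3×D: duration 36, value 177
- 3×A + 1×B + 2×D: duration 38, value 170
- 3×A + 2×B + 1×D: duration 40, value 163
Best: 181 pts.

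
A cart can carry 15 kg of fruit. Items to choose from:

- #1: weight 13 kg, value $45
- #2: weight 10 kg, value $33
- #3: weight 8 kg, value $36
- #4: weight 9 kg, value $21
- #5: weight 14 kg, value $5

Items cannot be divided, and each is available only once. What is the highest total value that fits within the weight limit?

Check high-value combinations within 15 kg:
- #1: weight 13, value 45
- #3: weight 8, value 36
- #2: weight 10, value 33
- #4: weight 9, value 21
Best: $45.

$45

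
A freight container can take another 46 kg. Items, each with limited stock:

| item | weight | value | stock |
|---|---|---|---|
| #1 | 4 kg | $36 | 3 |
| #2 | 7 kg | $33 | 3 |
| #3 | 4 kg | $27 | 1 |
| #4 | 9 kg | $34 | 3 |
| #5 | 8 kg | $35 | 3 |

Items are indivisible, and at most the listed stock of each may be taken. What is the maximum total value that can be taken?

$271

Top feasible selections:
- 3×#1 + 2×#2 + 1×#3 + 2×#5: weight 46, value 271
- 3×#1 + 3×#2 + 1×#3 + 1×#5: weight 45, value 269
- 3×#1 + 3×#2 + 1×#3 + 1×#4: weight 46, value 268
- 3×#1 + 1×#4 + 3×#5: weight 45, value 247
Best: $271.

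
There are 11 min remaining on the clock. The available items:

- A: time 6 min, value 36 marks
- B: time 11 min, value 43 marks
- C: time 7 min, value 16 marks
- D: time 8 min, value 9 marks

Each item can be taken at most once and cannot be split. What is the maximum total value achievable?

43 marks

Check high-value combinations within 11 min:
- B: time 11, value 43
- A: time 6, value 36
- C: time 7, value 16
- D: time 8, value 9
Best: 43 marks.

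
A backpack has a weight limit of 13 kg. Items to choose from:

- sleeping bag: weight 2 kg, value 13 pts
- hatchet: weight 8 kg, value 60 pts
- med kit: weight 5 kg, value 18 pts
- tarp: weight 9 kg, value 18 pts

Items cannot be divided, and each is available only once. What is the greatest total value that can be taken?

78 pts

This is a 0/1 knapsack; check combinations near the capacity.
- hatchet+med kit: weight 8+5=13, value 60+18=78
- sleeping bag+hatchet: weight 2+8=10, value 13+60=73
- hatchet: weight 8, value 60
Best: 78 pts.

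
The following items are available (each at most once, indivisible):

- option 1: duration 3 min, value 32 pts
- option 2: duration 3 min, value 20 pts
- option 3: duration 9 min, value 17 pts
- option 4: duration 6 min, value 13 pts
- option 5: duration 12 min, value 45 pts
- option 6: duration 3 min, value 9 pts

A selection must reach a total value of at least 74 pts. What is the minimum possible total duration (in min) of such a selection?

Subsets with value ≥ 74, sorted by total duration:
- option 1+option 5: duration 15, value 77
- option 1+option 2+option 4+option 6: duration 15, value 74
- option 1+option 2+option 5: duration 18, value 97
- option 1+option 5+option 6: duration 18, value 86
Minimum duration: 15 min.

15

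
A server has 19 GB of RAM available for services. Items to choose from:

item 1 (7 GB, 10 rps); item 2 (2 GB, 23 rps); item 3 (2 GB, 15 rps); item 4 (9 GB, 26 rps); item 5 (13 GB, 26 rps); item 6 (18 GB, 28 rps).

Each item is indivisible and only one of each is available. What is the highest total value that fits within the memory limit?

Check high-value combinations within 19 GB:
- item 2+item 3+item 4: memory 2+2+9=13, value 23+15+26=64
- item 2+item 3+item 5: memory 2+2+13=17, value 23+15+26=64
- item 1+item 2+item 4: memory 7+2+9=18, value 10+23+26=59
- item 1+item 3+item 4: memory 7+2+9=18, value 10+15+26=51
Best: 64 rps.

64 rps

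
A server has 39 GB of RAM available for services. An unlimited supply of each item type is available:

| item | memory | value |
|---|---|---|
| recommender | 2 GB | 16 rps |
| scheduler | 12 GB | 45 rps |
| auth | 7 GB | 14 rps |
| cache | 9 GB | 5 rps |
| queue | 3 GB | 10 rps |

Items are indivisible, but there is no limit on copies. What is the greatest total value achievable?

304 rps

Best value-per-unit is recommender at 16/2, and filling with it alone uses memory 19×2=38. No mix of the others beats 19×16 = 304.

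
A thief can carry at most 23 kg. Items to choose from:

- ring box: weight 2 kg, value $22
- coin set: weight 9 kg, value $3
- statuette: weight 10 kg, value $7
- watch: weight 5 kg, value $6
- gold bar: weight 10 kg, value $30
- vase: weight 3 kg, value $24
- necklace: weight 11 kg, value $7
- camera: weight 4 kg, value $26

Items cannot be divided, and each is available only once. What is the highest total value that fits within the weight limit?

Check high-value combinations within 23 kg:
- ring box+gold bar+vase+camera: weight 2+10+3+4=19, value 22+30+24+26=102
- watch+gold bar+vase+camera: weight 5+10+3+4=22, value 6+30+24+26=86
- ring box+watch+gold bar+camera: weight 2+5+10+4=21, value 22+6+30+26=84
- ring box+watch+gold bar+vase: weight 2+5+10+3=20, value 22+6+30+24=82
Best: $102.

$102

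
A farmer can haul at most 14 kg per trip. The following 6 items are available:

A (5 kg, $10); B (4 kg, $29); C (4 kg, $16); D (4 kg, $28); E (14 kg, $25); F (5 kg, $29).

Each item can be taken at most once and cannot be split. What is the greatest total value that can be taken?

Check high-value combinations within 14 kg:
- B+D+F: weight 4+4+5=13, value 29+28+29=86
- B+C+F: weight 4+4+5=13, value 29+16+29=74
- B+C+D: weight 4+4+4=12, value 29+16+28=73
Best: $86.

$86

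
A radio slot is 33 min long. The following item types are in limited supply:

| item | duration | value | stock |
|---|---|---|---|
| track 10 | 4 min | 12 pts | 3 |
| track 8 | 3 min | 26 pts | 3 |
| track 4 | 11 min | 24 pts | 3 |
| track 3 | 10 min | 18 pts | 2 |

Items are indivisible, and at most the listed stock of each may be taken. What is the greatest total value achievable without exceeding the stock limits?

Best selections within duration 33 and stock limits:
- 3×track 10 + 3×track 8 + 1×track 4: duration 32, value 138
- 3×track 10 + 3×track 8 + 1×track 3: duration 31, value 132
Best: 138 pts.

138 pts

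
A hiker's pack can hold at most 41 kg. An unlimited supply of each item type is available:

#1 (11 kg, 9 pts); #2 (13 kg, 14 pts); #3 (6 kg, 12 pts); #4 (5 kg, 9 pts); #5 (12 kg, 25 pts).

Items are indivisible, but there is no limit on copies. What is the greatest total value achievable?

84 pts

Best value-per-unit is #5 at 25/12; filling with it alone gives 3×25 = 75.
Optimal mix: 1×#4 + 3×#5 → weight 41, value 84.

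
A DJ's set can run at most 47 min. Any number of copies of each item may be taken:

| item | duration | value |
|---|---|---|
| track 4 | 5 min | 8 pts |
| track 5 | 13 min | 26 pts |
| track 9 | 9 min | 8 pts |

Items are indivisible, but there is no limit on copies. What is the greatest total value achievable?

Best value-per-unit is track 5 at 26/13; filling with it alone gives 3×26 = 78.
Optimal mix: 1×track 4 + 3×track 5 → duration 44, value 86.

86 pts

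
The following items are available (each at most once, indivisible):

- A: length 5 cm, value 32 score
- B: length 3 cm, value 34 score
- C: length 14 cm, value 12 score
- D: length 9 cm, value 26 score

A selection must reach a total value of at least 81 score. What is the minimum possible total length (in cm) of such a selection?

17

Subsets with value ≥ 81, sorted by total length:
- A+B+D: length 17, value 92
- A+B+C+D: length 31, value 104
Minimum length: 17 cm.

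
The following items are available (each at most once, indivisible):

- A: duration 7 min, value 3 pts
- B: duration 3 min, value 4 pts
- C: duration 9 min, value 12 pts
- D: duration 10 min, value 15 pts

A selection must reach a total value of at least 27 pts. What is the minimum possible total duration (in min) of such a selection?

19

Subsets with value ≥ 27, sorted by total duration:
- C+D: duration 19, value 27
- B+C+D: duration 22, value 31
- A+C+D: duration 26, value 30
- A+B+C+D: duration 29, value 34
Minimum duration: 19 min.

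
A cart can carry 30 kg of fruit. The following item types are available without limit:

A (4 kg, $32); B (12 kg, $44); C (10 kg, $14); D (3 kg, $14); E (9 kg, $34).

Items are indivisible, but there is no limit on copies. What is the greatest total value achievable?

Best value-per-unit is A at 32/4, and filling with it alone uses weight 7×4=28. No mix of the others beats 7×32 = 224.

$224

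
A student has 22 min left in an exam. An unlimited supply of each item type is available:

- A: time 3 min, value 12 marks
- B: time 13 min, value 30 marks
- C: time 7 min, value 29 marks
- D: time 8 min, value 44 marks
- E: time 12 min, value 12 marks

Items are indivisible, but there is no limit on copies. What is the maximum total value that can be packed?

112 marks

Best value-per-unit is D at 44/8; filling with it alone gives 2×44 = 88.
Optimal mix: 2×A + 2×D → time 22, value 112.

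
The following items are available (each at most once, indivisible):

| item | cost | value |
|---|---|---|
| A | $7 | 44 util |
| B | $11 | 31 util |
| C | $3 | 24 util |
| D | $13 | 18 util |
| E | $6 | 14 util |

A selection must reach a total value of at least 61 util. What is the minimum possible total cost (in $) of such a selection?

10

Subsets with value ≥ 61, sorted by total cost:
- A+C: cost 10, value 68
- A+C+E: cost 16, value 82
- A+B: cost 18, value 75
Minimum cost: 10 $.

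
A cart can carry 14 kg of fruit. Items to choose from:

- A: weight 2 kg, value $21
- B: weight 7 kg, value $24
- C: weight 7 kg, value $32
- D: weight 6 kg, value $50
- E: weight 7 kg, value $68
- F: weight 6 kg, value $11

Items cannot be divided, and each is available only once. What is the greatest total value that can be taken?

Check high-value combinations within 14 kg:
- D+E: weight 6+7=13, value 50+68=118
- C+E: weight 7+7=14, value 32+68=100
- B+E: weight 7+7=14, value 24+68=92
- A+E: weight 2+7=9, value 21+68=89
Best: $118.

$118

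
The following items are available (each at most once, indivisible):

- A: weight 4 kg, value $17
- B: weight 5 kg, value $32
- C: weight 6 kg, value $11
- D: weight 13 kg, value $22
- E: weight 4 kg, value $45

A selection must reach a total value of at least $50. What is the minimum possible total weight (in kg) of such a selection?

Subsets with value ≥ 50, sorted by total weight:
- A+E: weight 8, value 62
- B+E: weight 9, value 77
Minimum weight: 8 kg.

8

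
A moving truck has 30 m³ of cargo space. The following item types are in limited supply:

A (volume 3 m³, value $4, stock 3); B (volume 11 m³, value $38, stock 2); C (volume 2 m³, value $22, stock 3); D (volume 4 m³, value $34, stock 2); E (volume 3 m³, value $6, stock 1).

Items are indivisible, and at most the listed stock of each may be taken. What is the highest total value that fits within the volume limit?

Top feasible selections:
- 1×B + 3×C + 2×D + 1×E: volume 28, value 178
- 1×A + 1×B + 3×C + 2×D: volume 28, value 176
- 1×B + 3×C + 2×D: volume 25, value 172
Best: $178.

$178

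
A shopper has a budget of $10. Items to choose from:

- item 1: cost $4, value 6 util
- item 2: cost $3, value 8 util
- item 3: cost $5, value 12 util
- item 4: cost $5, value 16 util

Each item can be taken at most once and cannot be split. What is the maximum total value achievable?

Check high-value combinations within $10:
- item 3+item 4: cost 5+5=10, value 12+16=28
- item 2+item 4: cost 3+5=8, value 8+16=24
- item 1+item 4: cost 4+5=9, value 6+16=22
Best: 28 util.

28 util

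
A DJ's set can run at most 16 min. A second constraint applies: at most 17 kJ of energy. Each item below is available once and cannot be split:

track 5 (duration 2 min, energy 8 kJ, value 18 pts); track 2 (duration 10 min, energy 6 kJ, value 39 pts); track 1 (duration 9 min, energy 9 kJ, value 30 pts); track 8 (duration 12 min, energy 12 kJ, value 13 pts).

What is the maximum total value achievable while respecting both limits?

Feasible sets respecting both limits:
- track 5+track 2: duration 12, energy 14, value 57
- track 5+track 1: duration 11, energy 17, value 48
- track 2: duration 10, energy 6, value 39
- track 1: duration 9, energy 9, value 30
Best: 57 pts.

57 pts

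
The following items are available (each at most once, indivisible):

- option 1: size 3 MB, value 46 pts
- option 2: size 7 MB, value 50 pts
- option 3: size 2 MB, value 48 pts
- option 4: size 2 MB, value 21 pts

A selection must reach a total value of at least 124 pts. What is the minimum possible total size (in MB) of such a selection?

12

Subsets with value ≥ 124, sorted by total size:
- option 1+option 2+option 3: size 12, value 144
- option 1+option 2+option 3+option 4: size 14, value 165
Minimum size: 12 MB.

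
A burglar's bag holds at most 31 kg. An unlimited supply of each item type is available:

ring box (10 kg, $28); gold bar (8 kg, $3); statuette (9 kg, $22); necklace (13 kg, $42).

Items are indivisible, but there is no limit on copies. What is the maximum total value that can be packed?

Best value-per-unit is necklace at 42/13; filling with it alone gives 2×42 = 84.
Optimal mix: 2×statuette + 1×necklace → weight 31, value 86.

$86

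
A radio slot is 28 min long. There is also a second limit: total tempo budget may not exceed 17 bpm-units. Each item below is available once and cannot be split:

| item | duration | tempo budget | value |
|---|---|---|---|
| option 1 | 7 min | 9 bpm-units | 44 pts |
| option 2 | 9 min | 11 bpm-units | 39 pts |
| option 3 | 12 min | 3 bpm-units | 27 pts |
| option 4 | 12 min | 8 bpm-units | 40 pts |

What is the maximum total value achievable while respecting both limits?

Feasible sets respecting both limits:
- option 1+option 4: duration 19, tempo budget 17, value 84
- option 1+option 3: duration 19, tempo budget 12, value 71
- option 3+option 4: duration 24, tempo budget 11, value 67
- option 2+option 3: duration 21, tempo budget 14, value 66
Best: 84 pts.

84 pts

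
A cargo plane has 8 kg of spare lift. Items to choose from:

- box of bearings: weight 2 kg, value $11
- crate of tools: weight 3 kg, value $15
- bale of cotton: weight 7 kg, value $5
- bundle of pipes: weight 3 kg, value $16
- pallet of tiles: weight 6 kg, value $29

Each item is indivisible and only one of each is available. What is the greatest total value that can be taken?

$42

This is a 0/1 knapsack; check combinations near the capacity.
- box of bearings+crate of tools+bundle of pipes: weight 2+3+3=8, value 11+15+16=42
- box of bearings+pallet of tiles: weight 2+6=8, value 11+29=40
- crate of tools+bundle of pipes: weight 3+3=6, value 15+16=31
- pallet of tiles: weight 6, value 29
Best: $42.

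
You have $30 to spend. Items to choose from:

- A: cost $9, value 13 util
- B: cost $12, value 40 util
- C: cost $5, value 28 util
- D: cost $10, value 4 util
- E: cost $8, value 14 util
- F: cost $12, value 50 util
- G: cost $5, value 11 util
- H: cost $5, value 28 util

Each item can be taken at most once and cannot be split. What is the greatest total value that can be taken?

120 util

Check high-value combinations within $30:
- C+E+F+H: cost 5+8+12+5=30, value 28+14+50+28=120
- B+C+F: cost 12+5+12=29, value 40+28+50=118
- B+F+H: cost 12+12+5=29, value 40+50+28=118
- C+F+G+H: cost 5+12+5+5=27, value 28+50+11+28=117
Best: 120 util.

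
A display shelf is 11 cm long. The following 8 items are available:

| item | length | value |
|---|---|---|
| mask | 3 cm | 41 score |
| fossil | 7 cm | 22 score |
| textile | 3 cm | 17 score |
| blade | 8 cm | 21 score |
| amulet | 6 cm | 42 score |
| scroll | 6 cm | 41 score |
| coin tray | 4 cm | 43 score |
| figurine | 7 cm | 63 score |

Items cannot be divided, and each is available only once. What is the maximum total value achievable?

106 score

Check high-value combinations within 11 cm:
- coin tray+figurine: length 4+7=11, value 43+63=106
- mask+figurine: length 3+7=10, value 41+63=104
- mask+textile+coin tray: length 3+3+4=10, value 41+17+43=101
- amulet+coin tray: length 6+4=10, value 42+43=85
- mask+coin tray: length 3+4=7, value 41+43=84
Best: 106 score.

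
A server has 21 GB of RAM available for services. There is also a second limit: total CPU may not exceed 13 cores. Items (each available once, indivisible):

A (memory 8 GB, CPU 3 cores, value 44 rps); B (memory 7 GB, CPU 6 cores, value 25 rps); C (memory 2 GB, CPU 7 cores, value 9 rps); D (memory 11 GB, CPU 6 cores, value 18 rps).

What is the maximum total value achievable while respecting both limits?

Feasible sets respecting both limits:
- A+B: memory 15, CPU 9, value 69
- A+D: memory 19, CPU 9, value 62
- A+C: memory 10, CPU 10, value 53
Best: 69 rps.

69 rps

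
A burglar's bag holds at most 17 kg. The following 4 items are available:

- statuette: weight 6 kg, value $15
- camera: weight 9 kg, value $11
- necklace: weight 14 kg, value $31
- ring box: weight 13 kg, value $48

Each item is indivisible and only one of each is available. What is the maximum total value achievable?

Check high-value combinations within 17 kg:
- ring box: weight 13, value 48
- necklace: weight 14, value 31
- statuette+camera: weight 6+9=15, value 15+11=26
- statuette: weight 6, value 15
Best: $48.

$48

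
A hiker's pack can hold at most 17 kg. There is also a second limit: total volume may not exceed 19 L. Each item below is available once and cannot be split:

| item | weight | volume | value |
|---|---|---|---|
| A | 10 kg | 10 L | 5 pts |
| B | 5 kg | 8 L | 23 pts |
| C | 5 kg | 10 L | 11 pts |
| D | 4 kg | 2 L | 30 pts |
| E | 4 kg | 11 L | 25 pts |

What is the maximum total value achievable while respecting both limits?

Feasible sets respecting both limits:
- D+E: weight 8, volume 13, value 55
- B+D: weight 9, volume 10, value 53
- B+E: weight 9, volume 19, value 48
Best: 55 pts.

55 pts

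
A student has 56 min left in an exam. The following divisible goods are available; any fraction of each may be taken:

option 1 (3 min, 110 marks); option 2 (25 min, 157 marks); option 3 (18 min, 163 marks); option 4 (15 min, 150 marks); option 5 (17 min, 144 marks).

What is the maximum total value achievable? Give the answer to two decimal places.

Take in order of value per unit:
- option 1 (110/3 per unit): all 3 → value 110, running total 110.00
- option 4 (150/15 per unit): all 15 → value 150, running total 260.00
- option 3 (163/18 per unit): all 18 → value 163, running total 423.00
- option 5 (144/17 per unit): all 17 → value 144, running total 567.00
- option 2 (157/25 per unit): 3 of 25 → value 3×157/25 = 18.8400, running total 585.84
Total 585.84.

585.84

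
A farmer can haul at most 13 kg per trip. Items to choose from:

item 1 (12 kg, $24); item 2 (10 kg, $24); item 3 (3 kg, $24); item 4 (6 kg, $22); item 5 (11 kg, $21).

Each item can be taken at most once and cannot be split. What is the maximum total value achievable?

$48

This is a 0/1 knapsack; check combinations near the capacity.
- item 2+item 3: weight 10+3=13, value 24+24=48
- item 3+item 4: weight 3+6=9, value 24+22=46
- item 3: weight 3, value 24
- item 2: weight 10, value 24
- item 1: weight 12, value 24
Best: $48.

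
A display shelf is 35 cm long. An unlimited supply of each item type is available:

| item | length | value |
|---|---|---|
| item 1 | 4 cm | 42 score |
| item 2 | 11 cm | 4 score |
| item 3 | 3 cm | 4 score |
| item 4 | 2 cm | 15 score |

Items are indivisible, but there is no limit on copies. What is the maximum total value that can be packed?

Best value-per-unit is item 1 at 42/4; filling with it alone gives 8×42 = 336.
Optimal mix: 8×item 1 + 1×item 4 → length 34, value 351.

351 score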